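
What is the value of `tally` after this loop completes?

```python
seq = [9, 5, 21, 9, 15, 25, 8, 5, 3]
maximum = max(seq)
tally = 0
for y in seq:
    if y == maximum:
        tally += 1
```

Count of max value 25 in [9, 5, 21, 9, 15, 25, 8, 5, 3]
`tally` takes the values: 0 → 1

Answer: 1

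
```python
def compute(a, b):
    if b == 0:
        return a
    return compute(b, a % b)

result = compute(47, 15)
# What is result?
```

compute(47, 15) -> compute(15, 2) -> compute(2, 1) -> compute(1, 0) -> 1

Answer: 1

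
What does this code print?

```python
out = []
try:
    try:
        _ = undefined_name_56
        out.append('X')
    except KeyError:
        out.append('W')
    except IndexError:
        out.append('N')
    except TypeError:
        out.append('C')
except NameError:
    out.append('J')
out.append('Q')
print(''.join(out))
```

Execution trace: 'J' (outer except NameError) → 'Q' (after the try/except). Output: JQ

Answer: JQ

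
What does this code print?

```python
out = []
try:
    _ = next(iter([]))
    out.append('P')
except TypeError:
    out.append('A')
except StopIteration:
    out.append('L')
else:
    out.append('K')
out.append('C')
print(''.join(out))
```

Execution trace: 'L' (except StopIteration) → 'C' (after the try/except). Output: LC

Answer: LC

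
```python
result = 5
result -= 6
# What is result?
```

Trace:
`result = 5` → result = 5
`result -= 6` → result = -1
So result = -1

Answer: -1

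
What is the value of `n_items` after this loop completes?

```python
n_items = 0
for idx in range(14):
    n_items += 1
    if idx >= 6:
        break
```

Loop breaks when idx reaches 6, n_items is 7
`n_items` takes the values: 0 → 1 → 2 → 3 → 4 → 5 → 6 → 7

Answer: 7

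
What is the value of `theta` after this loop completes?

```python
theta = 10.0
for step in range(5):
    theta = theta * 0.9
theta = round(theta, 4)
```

Exponential decay: 10.0 * 0.9^5
`theta` takes the values: 10.0 → 9.0 → 8.1 → 7.29 → 6.561 → 5.9049

Answer: 5.9049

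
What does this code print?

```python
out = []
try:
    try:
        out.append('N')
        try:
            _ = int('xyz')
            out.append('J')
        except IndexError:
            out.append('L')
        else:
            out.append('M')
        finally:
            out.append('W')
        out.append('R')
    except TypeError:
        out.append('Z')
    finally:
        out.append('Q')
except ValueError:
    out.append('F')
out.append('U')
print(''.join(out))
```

Execution trace: 'N' (try body) → 'W' (inner finally) → 'Q' (finally) → 'F' (outer except ValueError) → 'U' (after the try/except). Output: NWQFU

Answer: NWQFU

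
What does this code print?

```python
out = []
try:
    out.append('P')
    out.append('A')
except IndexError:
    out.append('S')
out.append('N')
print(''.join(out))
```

Execution trace: 'P' (try body) → 'A' (try body, no exception) → 'N' (after the try/except). Output: PAN

Answer: PAN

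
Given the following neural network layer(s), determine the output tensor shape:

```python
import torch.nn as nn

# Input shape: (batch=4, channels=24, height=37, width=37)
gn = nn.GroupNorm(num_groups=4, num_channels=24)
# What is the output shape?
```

Input: (4, 24, 37, 37) -> Output: (4, 24, 37, 37)

Answer: (4, 24, 37, 37)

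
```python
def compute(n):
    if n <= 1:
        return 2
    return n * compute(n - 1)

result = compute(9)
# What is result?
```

compute(9) = 9 * 8 * 7 * 6 * 5 * 4 * 3 * 2 * 2 = 725760

Answer: 725760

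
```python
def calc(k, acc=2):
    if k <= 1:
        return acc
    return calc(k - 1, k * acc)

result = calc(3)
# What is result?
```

Accumulator trace (n, acc): (3, 2) -> (2, 6) -> (1, 12) -> return 12

Answer: 12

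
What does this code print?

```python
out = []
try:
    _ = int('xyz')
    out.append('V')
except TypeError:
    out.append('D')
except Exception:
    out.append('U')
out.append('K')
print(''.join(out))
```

Execution trace: 'U' (except Exception) → 'K' (after the try/except). Output: UK

Answer: UK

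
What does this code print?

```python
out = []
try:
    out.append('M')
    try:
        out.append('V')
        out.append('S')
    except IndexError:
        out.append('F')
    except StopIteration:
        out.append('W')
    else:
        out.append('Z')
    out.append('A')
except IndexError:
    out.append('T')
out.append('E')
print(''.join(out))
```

Execution trace: 'M' (try body) → 'V' (inner try body) → 'S' (inner try body, no exception) → 'Z' (inner else) → 'A' (try body, no exception) → 'E' (after the try/except). Output: MVSZAE

Answer: MVSZAE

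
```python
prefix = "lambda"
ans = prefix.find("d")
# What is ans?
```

Trace:
`prefix = "lambda"` → prefix = 'lambda'
`ans = prefix.find("d")` → ans = 4
So ans = 4

Answer: 4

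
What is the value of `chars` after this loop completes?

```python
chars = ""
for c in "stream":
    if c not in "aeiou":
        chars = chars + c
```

Remove vowels from 'stream'
`chars` takes the values: "" → "s" → "st" → "str" → "strm"

Answer: "strm"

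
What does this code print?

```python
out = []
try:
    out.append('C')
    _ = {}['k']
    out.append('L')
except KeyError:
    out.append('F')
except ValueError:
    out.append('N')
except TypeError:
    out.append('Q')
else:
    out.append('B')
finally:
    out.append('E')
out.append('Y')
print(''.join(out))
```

Execution trace: 'C' (try body) → 'F' (except KeyError) → 'E' (finally) → 'Y' (after the try/except). Output: CFEY

Answer: CFEY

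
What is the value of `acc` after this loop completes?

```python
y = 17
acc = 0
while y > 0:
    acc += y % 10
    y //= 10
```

Sum digits of 17
`acc` takes the values: 0 → 7 → 8

Answer: 8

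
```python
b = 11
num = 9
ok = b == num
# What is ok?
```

Trace:
`b = 11` → b = 11
`num = 9` → num = 9
`ok = b == num` → ok = False
So ok = False

Answer: False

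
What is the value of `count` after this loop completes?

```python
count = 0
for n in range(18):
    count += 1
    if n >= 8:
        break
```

Loop breaks when n reaches 8, count is 9
`count` takes the values: 0 → 1 → 2 → 3 → 4 → 5 → 6 → 7 → 8 → 9

Answer: 9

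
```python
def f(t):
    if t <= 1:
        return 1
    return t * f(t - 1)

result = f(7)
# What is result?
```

f(7) = 7 * 6 * 5 * 4 * 3 * 2 * 1 = 5040

Answer: 5040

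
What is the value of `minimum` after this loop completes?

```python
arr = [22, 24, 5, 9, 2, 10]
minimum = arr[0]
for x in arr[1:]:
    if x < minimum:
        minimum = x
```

Minimum of [22, 24, 5, 9, 2, 10]
`minimum` takes the values: 22 → 5 → 2

Answer: 2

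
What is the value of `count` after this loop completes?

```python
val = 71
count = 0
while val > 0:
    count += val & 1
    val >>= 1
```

Count set bits in 71 (binary: 0b1000111)
`count` takes the values: 0 → 1 → 2 → 3 → 4

Answer: 4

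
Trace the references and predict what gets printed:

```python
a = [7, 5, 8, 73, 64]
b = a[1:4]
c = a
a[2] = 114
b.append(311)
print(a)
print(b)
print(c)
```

Key concept: slice vs alias.
Step by step:
`a = [7, 5, 8, 73, 64]` → a = [7, 5, 8, 73, 64]
`b = a[1:4]` → b = [5, 8, 73]
`c = a` → c = [7, 5, 8, 73, 64] (same object as a)
`a[2] = 114` → a = [7, 5, 114, 73, 64] (same object as c); c = [7, 5, 114, 73, 64] (same object as a)
`b.append(311)` → b = [5, 8, 73, 311]
`print(a)` → prints [7, 5, 114, 73, 64]
`print(b)` → prints [5, 8, 73, 311]
`print(c)` → prints [7, 5, 114, 73, 64]

Answer:
[7, 5, 114, 73, 64]
[5, 8, 73, 311]
[7, 5, 114, 73, 64]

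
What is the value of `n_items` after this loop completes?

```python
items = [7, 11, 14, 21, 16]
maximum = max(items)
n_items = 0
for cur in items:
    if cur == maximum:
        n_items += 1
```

Count of max value 21 in [7, 11, 14, 21, 16]
`n_items` takes the values: 0 → 1

Answer: 1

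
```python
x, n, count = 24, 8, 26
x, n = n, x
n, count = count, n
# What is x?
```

Trace:
`x, n, count = 24, 8, 26` → x = 24; n = 8; count = 26
`x, n = n, x` → x = 8; n = 24
`n, count = count, n` → n = 26; count = 24
So x = 8

Answer: 8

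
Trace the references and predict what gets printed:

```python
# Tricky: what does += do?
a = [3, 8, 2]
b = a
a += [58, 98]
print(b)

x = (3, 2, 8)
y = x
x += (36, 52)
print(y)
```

Key concept: += behavior differs for mutable vs immutable.
Step by step:
`a = [3, 8, 2]` → a = [3, 8, 2]
`b = a` → b = [3, 8, 2] (same object as a)
`a += [58, 98]` → a = [3, 8, 2, 58, 98] (same object as b); b = [3, 8, 2, 58, 98] (same object as a)
`print(b)` → prints [3, 8, 2, 58, 98]
`x = (3, 2, 8)` → x = (3, 2, 8)
`y = x` → y = (3, 2, 8)
`x += (36, 52)` → x = (3, 2, 8, 36, 52)
`print(y)` → prints (3, 2, 8)

Answer:
[3, 8, 2, 58, 98]
(3, 2, 8)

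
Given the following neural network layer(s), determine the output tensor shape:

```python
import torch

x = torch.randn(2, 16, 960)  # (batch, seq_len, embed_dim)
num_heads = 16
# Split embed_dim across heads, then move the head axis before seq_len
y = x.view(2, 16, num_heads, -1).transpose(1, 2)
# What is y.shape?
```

Input: (2, 16, 960) -> head_dim = 960 // 16 = 60; after view: (2, 16, 16, 60) -> after transpose(1, 2): (2, 16, 16, 60) -> Output: (2, 16, 16, 60)

Answer: (2, 16, 16, 60)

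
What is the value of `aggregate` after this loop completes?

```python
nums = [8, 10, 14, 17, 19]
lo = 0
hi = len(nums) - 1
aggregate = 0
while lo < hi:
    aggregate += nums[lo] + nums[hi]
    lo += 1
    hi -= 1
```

Sum of pairs from ends
`aggregate` takes the values: 0 → 27 → 54

Answer: 54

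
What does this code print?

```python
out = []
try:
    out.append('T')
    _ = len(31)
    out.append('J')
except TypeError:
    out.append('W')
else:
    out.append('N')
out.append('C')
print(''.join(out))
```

Execution trace: 'T' (try body) → 'W' (except TypeError) → 'C' (after the try/except). Output: TWC

Answer: TWC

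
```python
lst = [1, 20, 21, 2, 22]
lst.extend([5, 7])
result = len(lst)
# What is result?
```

Trace:
`lst = [1, 20, 21, 2, 22]` → lst = [1, 20, 21, 2, 22]
`lst.extend([5, 7])` → lst = [1, 20, 21, 2, 22, 5, 7]
`result = len(lst)` → result = 7
So result = 7

Answer: 7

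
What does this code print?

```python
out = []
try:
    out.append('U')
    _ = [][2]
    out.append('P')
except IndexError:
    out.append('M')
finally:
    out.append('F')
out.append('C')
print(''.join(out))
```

Execution trace: 'U' (try body) → 'M' (except IndexError) → 'F' (finally) → 'C' (after the try/except). Output: UMFC

Answer: UMFC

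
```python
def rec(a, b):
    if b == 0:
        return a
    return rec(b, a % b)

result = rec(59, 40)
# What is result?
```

rec(59, 40) -> rec(40, 19) -> rec(19, 2) -> rec(2, 1) -> rec(1, 0) -> 1

Answer: 1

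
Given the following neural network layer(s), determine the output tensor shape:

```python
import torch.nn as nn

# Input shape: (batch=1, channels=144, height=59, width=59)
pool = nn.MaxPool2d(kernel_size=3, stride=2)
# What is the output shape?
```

Input: (1, 144, 59, 59) -> Output: (1, 144, 29, 29)

Answer: (1, 144, 29, 29)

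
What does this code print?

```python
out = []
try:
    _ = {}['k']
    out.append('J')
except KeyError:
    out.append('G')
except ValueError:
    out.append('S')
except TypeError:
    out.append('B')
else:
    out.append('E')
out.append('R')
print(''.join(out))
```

Execution trace: 'G' (except KeyError) → 'R' (after the try/except). Output: GR

Answer: GR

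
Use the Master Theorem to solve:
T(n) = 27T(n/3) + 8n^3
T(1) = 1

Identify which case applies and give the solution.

a=27, b=3, f(n)=8n^3. log_3(27) = 3. Since c=3 = 3, Case 2 applies: T(n) = Θ(n^log_b(a) · log n) = O(n^3 log n).

Answer: O(n^3 log n) - Case 2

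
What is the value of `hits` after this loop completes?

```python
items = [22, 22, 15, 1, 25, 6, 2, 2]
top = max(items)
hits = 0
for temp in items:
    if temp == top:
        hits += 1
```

Count of max value 25 in [22, 22, 15, 1, 25, 6, 2, 2]
`hits` takes the values: 0 → 1

Answer: 1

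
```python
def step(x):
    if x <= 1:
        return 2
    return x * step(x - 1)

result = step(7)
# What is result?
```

step(7) = 7 * 6 * 5 * 4 * 3 * 2 * 2 = 10080

Answer: 10080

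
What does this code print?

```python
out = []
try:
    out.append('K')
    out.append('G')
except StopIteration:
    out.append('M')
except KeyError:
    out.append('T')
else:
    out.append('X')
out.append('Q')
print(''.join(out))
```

Execution trace: 'K' (try body) → 'G' (try body, no exception) → 'X' (else) → 'Q' (after the try/except). Output: KGXQ

Answer: KGXQ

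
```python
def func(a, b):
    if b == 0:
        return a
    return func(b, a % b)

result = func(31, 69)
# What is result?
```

func(31, 69) -> func(69, 31) -> func(31, 7) -> func(7, 3) -> func(3, 1) -> func(1, 0) -> 1

Answer: 1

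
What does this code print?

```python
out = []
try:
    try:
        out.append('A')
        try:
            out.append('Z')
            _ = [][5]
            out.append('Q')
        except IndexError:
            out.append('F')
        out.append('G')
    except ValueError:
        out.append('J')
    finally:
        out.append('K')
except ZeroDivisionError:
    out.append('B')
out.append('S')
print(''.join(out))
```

Execution trace: 'A' (try body) → 'Z' (inner try body) → 'F' (inner except IndexError) → 'G' (try body, no exception) → 'K' (finally) → 'S' (after the try/except). Output: AZFGKS

Answer: AZFGKS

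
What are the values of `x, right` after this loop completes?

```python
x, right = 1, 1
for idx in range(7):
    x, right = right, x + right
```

Fibonacci: after 7 iterations
`x, right` takes the values: (1, 1) → (1, 2) → (2, 3) → (3, 5) → (5, 8) → (8, 13) → (13, 21) → (21, 34)

Answer: 21, 34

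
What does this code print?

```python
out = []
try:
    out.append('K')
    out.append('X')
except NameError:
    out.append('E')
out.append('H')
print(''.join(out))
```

Execution trace: 'K' (try body) → 'X' (try body, no exception) → 'H' (after the try/except). Output: KXH

Answer: KXH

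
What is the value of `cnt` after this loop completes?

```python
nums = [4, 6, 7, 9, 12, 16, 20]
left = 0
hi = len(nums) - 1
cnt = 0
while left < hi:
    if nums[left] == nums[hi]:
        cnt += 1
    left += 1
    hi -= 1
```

Count matching pairs from ends
`cnt` takes the values: 0

Answer: 0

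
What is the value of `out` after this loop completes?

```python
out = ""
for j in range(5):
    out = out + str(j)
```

Concatenate digits 0 to 4
`out` takes the values: "" → "0" → "01" → "012" → "0123" → "01234"

Answer: "01234"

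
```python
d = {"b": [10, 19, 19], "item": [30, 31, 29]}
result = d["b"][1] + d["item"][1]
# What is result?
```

Trace:
`d = {"b": [10, 19, 19], "item": [30, 31, 29]}` → d = {'b': [10, 19, 19], 'item': [30, 31, 29]}
`result = d["b"][1] + d["item"][1]` → result = 50
So result = 50

Answer: 50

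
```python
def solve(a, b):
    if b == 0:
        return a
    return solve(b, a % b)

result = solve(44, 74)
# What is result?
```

solve(44, 74) -> solve(74, 44) -> solve(44, 30) -> solve(30, 14) -> solve(14, 2) -> solve(2, 0) -> 2

Answer: 2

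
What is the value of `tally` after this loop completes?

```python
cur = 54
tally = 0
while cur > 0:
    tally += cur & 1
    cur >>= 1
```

Count set bits in 54 (binary: 0b110110)
`tally` takes the values: 0 → 1 → 2 → 3 → 4

Answer: 4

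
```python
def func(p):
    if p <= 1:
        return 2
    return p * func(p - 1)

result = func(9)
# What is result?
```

func(9) = 9 * 8 * 7 * 6 * 5 * 4 * 3 * 2 * 2 = 725760

Answer: 725760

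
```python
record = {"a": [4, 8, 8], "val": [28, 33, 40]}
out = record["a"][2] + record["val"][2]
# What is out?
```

Trace:
`record = {"a": [4, 8, 8], "val": [28, 33, 40]}` → record = {'a': [4, 8, 8], 'val': [28, 33, 40]}
`out = record["a"][2] + record["val"][2]` → out = 48
So out = 48

Answer: 48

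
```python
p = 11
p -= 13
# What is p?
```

Trace:
`p = 11` → p = 11
`p -= 13` → p = -2
So p = -2

Answer: -2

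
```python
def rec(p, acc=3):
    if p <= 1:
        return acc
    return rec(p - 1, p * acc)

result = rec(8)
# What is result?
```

Accumulator trace (n, acc): (8, 3) -> (7, 24) -> (6, 168) -> (5, 1008) -> (4, 5040) -> (3, 20160) -> (2, 60480) -> (1, 120960) -> return 120960

Answer: 120960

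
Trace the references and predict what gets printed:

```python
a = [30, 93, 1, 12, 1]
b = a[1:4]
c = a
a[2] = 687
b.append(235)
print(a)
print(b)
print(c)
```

Key concept: slice vs alias.
Step by step:
`a = [30, 93, 1, 12, 1]` → a = [30, 93, 1, 12, 1]
`b = a[1:4]` → b = [93, 1, 12]
`c = a` → c = [30, 93, 1, 12, 1] (same object as a)
`a[2] = 687` → a = [30, 93, 687, 12, 1] (same object as c); c = [30, 93, 687, 12, 1] (same object as a)
`b.append(235)` → b = [93, 1, 12, 235]
`print(a)` → prints [30, 93, 687, 12, 1]
`print(b)` → prints [93, 1, 12, 235]
`print(c)` → prints [30, 93, 687, 12, 1]

Answer:
[30, 93, 687, 12, 1]
[93, 1, 12, 235]
[30, 93, 687, 12, 1]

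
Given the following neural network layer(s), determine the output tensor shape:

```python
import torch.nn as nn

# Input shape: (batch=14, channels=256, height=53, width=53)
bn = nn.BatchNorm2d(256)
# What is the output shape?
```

Input: (14, 256, 53, 53) -> Output: (14, 256, 53, 53)

Answer: (14, 256, 53, 53)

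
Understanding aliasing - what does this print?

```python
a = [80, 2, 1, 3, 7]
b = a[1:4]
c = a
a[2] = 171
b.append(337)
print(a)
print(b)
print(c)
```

Key concept: slice vs alias.
Step by step:
`a = [80, 2, 1, 3, 7]` → a = [80, 2, 1, 3, 7]
`b = a[1:4]` → b = [2, 1, 3]
`c = a` → c = [80, 2, 1, 3, 7] (same object as a)
`a[2] = 171` → a = [80, 2, 171, 3, 7] (same object as c); c = [80, 2, 171, 3, 7] (same object as a)
`b.append(337)` → b = [2, 1, 3, 337]
`print(a)` → prints [80, 2, 171, 3, 7]
`print(b)` → prints [2, 1, 3, 337]
`print(c)` → prints [80, 2, 171, 3, 7]

Answer:
[80, 2, 171, 3, 7]
[2, 1, 3, 337]
[80, 2, 171, 3, 7]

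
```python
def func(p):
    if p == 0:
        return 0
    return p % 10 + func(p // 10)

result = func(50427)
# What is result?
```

Sum of digits of 50427: 7 + 2 + 4 + 0 + 5 = 18

Answer: 18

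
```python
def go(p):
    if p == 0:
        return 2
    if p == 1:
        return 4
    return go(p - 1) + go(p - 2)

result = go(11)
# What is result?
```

Build up from base cases: go(0)=2, go(1)=4, go(2)=6, go(3)=10, go(4)=16, go(5)=26, go(6)=42, ..., go(11)=466

Answer: 466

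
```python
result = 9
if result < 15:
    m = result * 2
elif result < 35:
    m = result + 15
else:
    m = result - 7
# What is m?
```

Trace:
`result = 9` → result = 9
`if result < 15: ...` → result < 15 is True → m = 18
So m = 18

Answer: 18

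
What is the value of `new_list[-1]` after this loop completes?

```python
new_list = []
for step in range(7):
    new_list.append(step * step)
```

Last element of squares 0 to 6
`new_list` takes the values: [] → [0] → [0, 1] → [0, 1, 4] → [0, 1, 4, 9] → [0, 1, 4, 9, 16] → [0, 1, 4, 9, 16, 25] → [0, 1, 4, 9, 16, 25, 36]
So `new_list[-1]` = 36

Answer: 36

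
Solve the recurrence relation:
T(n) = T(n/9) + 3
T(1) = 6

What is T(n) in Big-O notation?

Each step divides n by 9 and adds 3. After log_9(n) steps we reach T(1)=6. So T(n) = 3·log_9(n) + 6 = O(log n).

Answer: O(log n)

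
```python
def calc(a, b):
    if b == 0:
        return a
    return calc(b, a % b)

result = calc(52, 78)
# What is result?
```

calc(52, 78) -> calc(78, 52) -> calc(52, 26) -> calc(26, 0) -> 26

Answer: 26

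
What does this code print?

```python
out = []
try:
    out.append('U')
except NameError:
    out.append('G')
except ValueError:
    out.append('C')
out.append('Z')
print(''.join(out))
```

Execution trace: 'U' (try body, no exception) → 'Z' (after the try/except). Output: UZ

Answer: UZ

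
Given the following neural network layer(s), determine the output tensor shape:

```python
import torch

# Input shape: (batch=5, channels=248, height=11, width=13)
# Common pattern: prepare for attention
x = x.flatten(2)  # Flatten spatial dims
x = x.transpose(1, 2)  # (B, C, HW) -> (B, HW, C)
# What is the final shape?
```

Input: (5, 248, 11, 13) -> after flatten(2): (5, 248, 143) -> Output: (5, 143, 248)

Answer: (5, 143, 248)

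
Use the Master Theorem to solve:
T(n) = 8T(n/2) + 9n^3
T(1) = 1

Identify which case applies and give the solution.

a=8, b=2, f(n)=9n^3. log_2(8) = 3. Since c=3 = 3, Case 2 applies: T(n) = Θ(n^log_b(a) · log n) = O(n^3 log n).

Answer: O(n^3 log n) - Case 2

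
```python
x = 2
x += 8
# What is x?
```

Trace:
`x = 2` → x = 2
`x += 8` → x = 10
So x = 10

Answer: 10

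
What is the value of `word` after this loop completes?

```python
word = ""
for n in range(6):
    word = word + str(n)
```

Concatenate digits 0 to 5
`word` takes the values: "" → "0" → "01" → "012" → "0123" → "01234" → "012345"

Answer: "012345"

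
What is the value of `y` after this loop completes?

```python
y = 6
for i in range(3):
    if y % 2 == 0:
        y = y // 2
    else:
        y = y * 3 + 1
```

Collatz-style transformation from 6
`y` takes the values: 6 → 3 → 10 → 5

Answer: 5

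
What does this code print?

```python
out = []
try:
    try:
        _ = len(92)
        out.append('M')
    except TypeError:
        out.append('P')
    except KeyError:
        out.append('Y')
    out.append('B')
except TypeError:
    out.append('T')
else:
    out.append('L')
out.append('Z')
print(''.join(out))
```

Execution trace: 'P' (inner except TypeError) → 'B' (try body, no exception) → 'L' (else) → 'Z' (after the try/except). Output: PBLZ

Answer: PBLZ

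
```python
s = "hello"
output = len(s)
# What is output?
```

Trace:
`s = "hello"` → s = 'hello'
`output = len(s)` → output = 5
So output = 5

Answer: 5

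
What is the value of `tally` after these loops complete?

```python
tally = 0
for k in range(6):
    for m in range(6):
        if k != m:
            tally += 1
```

6² - 6 (exclude diagonal)
`tally` takes the values: 0 → 1 → 2 → 3 → 4 → 5 → 6 → 7 → 8 → 9 → 10 → 11 → 12 → 13 → 14 → 15 → 16 → 17 → 18 → 19 → 20 → 21 → 22 → 23 → 24 → 25 → 26 → 27 → 28 → 29 → 30

Answer: 30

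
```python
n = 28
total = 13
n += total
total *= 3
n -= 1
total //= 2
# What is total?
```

Trace:
`n = 28` → n = 28
`total = 13` → total = 13
`n += total` → n = 41
`total *= 3` → total = 39
`n -= 1` → n = 40
`total //= 2` → total = 19
So total = 19

Answer: 19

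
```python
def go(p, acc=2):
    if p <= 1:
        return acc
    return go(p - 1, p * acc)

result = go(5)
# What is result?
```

Accumulator trace (n, acc): (5, 2) -> (4, 10) -> (3, 40) -> (2, 120) -> (1, 240) -> return 240

Answer: 240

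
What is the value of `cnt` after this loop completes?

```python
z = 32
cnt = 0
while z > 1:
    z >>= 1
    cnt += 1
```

Count right shifts until 1
`cnt` takes the values: 0 → 1 → 2 → 3 → 4 → 5

Answer: 5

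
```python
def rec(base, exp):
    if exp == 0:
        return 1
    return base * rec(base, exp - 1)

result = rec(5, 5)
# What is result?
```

rec(5, 5) = 5 * 5 * 5 * 5 * 5 = 3125

Answer: 3125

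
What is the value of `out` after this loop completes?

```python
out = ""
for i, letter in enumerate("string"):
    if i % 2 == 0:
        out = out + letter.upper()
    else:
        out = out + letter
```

Uppercase even positions in 'string'
`out` takes the values: "" → "S" → "St" → "StR" → "StRi" → "StRiN" → "StRiNg"

Answer: "StRiNg"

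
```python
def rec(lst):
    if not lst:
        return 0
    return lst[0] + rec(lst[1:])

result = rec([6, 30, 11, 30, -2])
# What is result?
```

6 + 30 + 11 + 30 + (-2) + 0 = 75

Answer: 75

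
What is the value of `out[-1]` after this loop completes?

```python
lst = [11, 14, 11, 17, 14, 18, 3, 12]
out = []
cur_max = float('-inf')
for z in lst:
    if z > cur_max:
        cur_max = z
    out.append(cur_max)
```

Running max ends at 18
`out` takes the values: [] → [11] → [11, 14] → [11, 14, 14] → [11, 14, 14, 17] → [11, 14, 14, 17, 17] → [11, 14, 14, 17, 17, 18] → [11, 14, 14, 17, 17, 18, 18] → [11, 14, 14, 17, 17, 18, 18, 18]
So `out[-1]` = 18

Answer: 18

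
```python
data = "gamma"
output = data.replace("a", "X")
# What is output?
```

Trace:
`data = "gamma"` → data = 'gamma'
`output = data.replace("a", "X")` → output = 'gXmmX'
So output = 'gXmmX'

Answer: 'gXmmX'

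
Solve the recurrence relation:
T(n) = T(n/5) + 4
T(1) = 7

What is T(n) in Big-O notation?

Each step divides n by 5 and adds 4. After log_5(n) steps we reach T(1)=7. So T(n) = 4·log_5(n) + 7 = O(log n).

Answer: O(log n)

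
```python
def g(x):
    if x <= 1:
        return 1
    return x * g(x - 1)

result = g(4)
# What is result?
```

g(4) = 4 * 3 * 2 * 1 = 24

Answer: 24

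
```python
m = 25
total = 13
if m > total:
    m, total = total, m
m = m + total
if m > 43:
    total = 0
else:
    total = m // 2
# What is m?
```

Trace:
`m = 25` → m = 25
`total = 13` → total = 13
`if m > total: ...` → m > total is True → m = 13; total = 25
`m = m + total` → m = 38
`if m > 43: ...` → m > 43 is False, take else branch → total = 19
So m = 38

Answer: 38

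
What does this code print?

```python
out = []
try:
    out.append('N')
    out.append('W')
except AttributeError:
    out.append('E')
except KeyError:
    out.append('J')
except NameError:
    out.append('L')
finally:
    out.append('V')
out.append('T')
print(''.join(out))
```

Execution trace: 'N' (try body) → 'W' (try body, no exception) → 'V' (finally) → 'T' (after the try/except). Output: NWVT

Answer: NWVT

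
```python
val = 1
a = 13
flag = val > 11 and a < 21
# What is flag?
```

Trace:
`val = 1` → val = 1
`a = 13` → a = 13
`flag = val > 11 and a < 21` → flag = False
So flag = False

Answer: False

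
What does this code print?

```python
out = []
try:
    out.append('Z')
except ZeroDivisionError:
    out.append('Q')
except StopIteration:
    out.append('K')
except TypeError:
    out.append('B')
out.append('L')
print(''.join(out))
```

Execution trace: 'Z' (try body, no exception) → 'L' (after the try/except). Output: ZL

Answer: ZL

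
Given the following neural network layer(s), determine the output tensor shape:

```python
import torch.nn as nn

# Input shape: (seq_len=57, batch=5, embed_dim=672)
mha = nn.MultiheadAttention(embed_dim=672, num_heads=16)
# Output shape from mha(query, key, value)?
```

Input: (57, 5, 672) -> Output: (57, 5, 672)

Answer: (57, 5, 672)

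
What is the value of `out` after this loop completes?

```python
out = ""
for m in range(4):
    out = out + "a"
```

Repeat 'a' 4 times
`out` takes the values: "" → "a" → "aa" → "aaa" → "aaaa"

Answer: "aaaa"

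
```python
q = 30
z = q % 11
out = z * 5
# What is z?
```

Trace:
`q = 30` → q = 30
`z = q % 11` → z = 8
`out = z * 5` → out = 40
So z = 8

Answer: 8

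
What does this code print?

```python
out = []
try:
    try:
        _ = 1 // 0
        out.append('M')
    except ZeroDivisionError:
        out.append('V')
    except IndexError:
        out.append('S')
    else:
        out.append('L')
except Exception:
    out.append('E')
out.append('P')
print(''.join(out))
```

Execution trace: 'V' (inner except ZeroDivisionError) → 'P' (after the try/except). Output: VP

Answer: VP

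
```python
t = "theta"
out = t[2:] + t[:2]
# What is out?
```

Trace:
`t = "theta"` → t = 'theta'
`out = t[2:] + t[:2]` → out = 'etath'
So out = 'etath'

Answer: 'etath'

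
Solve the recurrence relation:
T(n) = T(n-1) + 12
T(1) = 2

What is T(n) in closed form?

Unrolling: T(n) = T(1) + 12·(n-1) = 2 + 12(n-1) = 12n - 10.

Answer: T(n) = 12n - 10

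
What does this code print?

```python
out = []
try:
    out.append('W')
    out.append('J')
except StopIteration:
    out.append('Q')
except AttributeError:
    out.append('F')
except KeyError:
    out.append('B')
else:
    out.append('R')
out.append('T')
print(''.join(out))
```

Execution trace: 'W' (try body) → 'J' (try body, no exception) → 'R' (else) → 'T' (after the try/except). Output: WJRT

Answer: WJRT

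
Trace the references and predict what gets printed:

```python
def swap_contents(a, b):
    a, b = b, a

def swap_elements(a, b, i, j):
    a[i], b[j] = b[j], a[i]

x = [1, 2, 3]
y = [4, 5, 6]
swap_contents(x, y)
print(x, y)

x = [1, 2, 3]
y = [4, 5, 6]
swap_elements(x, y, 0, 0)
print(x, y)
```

Key concept: parameter rebinding vs mutation.
Step by step:
`x = [1, 2, 3]` → x = [1, 2, 3]
`y = [4, 5, 6]` → y = [4, 5, 6]
`swap_contents(x, y)` → no visible change to tracked variables
`print(x, y)` → prints [1, 2, 3] [4, 5, 6]
`x = [1, 2, 3]` → x = [1, 2, 3]
`y = [4, 5, 6]` → y = [4, 5, 6]
`swap_elements(x, y, 0, 0)` → x = [4, 2, 3]; y = [1, 5, 6]
`print(x, y)` → prints [4, 2, 3] [1, 5, 6]

Answer:
[1, 2, 3] [4, 5, 6]
[4, 2, 3] [1, 5, 6]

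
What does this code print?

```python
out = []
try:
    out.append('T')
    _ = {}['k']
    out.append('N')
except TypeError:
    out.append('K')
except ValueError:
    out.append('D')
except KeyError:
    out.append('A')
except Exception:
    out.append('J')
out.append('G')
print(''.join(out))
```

Execution trace: 'T' (try body) → 'A' (except KeyError) → 'G' (after the try/except). Output: TAG

Answer: TAG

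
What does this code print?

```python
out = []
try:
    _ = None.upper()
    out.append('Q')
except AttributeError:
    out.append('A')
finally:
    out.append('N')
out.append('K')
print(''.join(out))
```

Execution trace: 'A' (except AttributeError) → 'N' (finally) → 'K' (after the try/except). Output: ANK

Answer: ANK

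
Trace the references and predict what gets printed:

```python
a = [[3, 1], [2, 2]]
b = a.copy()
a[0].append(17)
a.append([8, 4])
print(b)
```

Key concept: shallow copy with nested lists.
Step by step:
`a = [[3, 1], [2, 2]]` → a = [[3, 1], [2, 2]]
`b = a.copy()` → b = [[3, 1], [2, 2]]
`a[0].append(17)` → a = [[3, 1, 17], [2, 2]]; b = [[3, 1, 17], [2, 2]]
`a.append([8, 4])` → a = [[3, 1, 17], [2, 2], [8, 4]]
`print(b)` → prints [[3, 1, 17], [2, 2]]

Answer: [[3, 1, 17], [2, 2]]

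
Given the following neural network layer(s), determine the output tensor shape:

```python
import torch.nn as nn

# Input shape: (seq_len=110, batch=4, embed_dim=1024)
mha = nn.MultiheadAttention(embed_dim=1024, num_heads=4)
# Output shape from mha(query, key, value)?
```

Input: (110, 4, 1024) -> Output: (110, 4, 1024)

Answer: (110, 4, 1024)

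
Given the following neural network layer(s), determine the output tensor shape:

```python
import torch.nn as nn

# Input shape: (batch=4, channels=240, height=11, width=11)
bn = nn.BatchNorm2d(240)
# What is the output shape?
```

Input: (4, 240, 11, 11) -> Output: (4, 240, 11, 11)

Answer: (4, 240, 11, 11)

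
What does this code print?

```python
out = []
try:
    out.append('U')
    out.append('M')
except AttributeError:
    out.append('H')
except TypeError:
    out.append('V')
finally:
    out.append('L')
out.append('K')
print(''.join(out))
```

Execution trace: 'U' (try body) → 'M' (try body, no exception) → 'L' (finally) → 'K' (after the try/except). Output: UMLK

Answer: UMLK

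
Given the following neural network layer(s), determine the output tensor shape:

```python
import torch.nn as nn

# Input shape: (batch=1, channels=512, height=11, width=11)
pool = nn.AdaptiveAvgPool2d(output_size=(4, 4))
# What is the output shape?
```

Input: (1, 512, 11, 11) -> Output: (1, 512, 4, 4)

Answer: (1, 512, 4, 4)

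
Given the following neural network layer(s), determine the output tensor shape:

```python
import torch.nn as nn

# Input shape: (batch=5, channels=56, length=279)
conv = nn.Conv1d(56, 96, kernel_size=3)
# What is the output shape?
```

Input: (5, 56, 279) -> Output: (5, 96, 277)

Answer: (5, 96, 277)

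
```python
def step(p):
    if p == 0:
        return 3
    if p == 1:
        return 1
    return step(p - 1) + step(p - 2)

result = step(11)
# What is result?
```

Build up from base cases: step(0)=3, step(1)=1, step(2)=4, step(3)=5, step(4)=9, step(5)=14, step(6)=23, ..., step(11)=254

Answer: 254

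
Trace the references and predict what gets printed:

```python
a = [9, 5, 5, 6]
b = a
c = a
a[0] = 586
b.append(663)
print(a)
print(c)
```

Key concept: multiple aliases.
Step by step:
`a = [9, 5, 5, 6]` → a = [9, 5, 5, 6]
`b = a` → b = [9, 5, 5, 6] (same object as a)
`c = a` → c = [9, 5, 5, 6] (same object as a, b)
`a[0] = 586` → a = [586, 5, 5, 6] (same object as b, c); b = [586, 5, 5, 6] (same object as a, c); c = [586, 5, 5, 6] (same object as a, b)
`b.append(663)` → a = [586, 5, 5, 6, 663] (same object as b, c); b = [586, 5, 5, 6, 663] (same object as a, c); c = [586, 5, 5, 6, 663] (same object as a, b)
`print(a)` → prints [586, 5, 5, 6, 663]
`print(c)` → prints [586, 5, 5, 6, 663]

Answer:
[586, 5, 5, 6, 663]
[586, 5, 5, 6, 663]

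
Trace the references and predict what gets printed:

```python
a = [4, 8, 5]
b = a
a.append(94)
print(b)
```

Key concept: basic list aliasing.
Step by step:
`a = [4, 8, 5]` → a = [4, 8, 5]
`b = a` → b = [4, 8, 5] (same object as a)
`a.append(94)` → a = [4, 8, 5, 94] (same object as b); b = [4, 8, 5, 94] (same object as a)
`print(b)` → prints [4, 8, 5, 94]

Answer: [4, 8, 5, 94]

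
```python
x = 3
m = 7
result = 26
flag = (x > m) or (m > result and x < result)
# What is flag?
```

Trace:
`x = 3` → x = 3
`m = 7` → m = 7
`result = 26` → result = 26
`flag = (x > m) or (m > result and x < result)` → flag = False
So flag = False

Answer: False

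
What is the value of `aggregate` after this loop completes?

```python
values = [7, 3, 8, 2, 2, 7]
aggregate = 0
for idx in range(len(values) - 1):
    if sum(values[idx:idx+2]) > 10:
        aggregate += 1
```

Count windows with sum > 10
`aggregate` takes the values: 0 → 1

Answer: 1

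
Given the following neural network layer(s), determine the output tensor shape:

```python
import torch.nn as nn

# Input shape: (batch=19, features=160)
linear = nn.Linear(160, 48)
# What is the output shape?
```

Input: (19, 160) -> Output: (19, 48)

Answer: (19, 48)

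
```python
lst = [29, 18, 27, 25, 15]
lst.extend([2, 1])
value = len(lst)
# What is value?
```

Trace:
`lst = [29, 18, 27, 25, 15]` → lst = [29, 18, 27, 25, 15]
`lst.extend([2, 1])` → lst = [29, 18, 27, 25, 15, 2, 1]
`value = len(lst)` → value = 7
So value = 7

Answer: 7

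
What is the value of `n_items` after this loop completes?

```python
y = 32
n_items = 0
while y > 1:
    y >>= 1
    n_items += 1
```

Count right shifts until 1
`n_items` takes the values: 0 → 1 → 2 → 3 → 4 → 5

Answer: 5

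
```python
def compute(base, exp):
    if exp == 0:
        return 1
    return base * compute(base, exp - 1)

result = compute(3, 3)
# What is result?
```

compute(3, 3) = 3 * 3 * 3 = 27

Answer: 27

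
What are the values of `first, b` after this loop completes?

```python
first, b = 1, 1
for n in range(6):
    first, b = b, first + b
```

Fibonacci: after 6 iterations
`first, b` takes the values: (1, 1) → (1, 2) → (2, 3) → (3, 5) → (5, 8) → (8, 13) → (13, 21)

Answer: 13, 21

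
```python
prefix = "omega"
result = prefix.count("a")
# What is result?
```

Trace:
`prefix = "omega"` → prefix = 'omega'
`result = prefix.count("a")` → result = 1
So result = 1

Answer: 1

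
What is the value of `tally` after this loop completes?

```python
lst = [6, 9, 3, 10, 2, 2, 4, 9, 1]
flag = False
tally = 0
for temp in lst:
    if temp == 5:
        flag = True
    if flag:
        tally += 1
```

Count elements after first 5 in [6, 9, 3, 10, 2, 2, 4, 9, 1]
`tally` takes the values: 0

Answer: 0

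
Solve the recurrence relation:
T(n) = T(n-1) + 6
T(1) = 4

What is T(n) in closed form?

Unrolling: T(n) = T(1) + 6·(n-1) = 4 + 6(n-1) = 6n - 2.

Answer: T(n) = 6n - 2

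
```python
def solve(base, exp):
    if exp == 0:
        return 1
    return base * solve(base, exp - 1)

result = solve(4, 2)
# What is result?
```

solve(4, 2) = 4 * 4 = 16

Answer: 16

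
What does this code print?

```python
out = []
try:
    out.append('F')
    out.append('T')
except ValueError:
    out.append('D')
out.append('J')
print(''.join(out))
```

Execution trace: 'F' (try body) → 'T' (try body, no exception) → 'J' (after the try/except). Output: FTJ

Answer: FTJ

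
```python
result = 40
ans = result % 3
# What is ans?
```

Trace:
`result = 40` → result = 40
`ans = result % 3` → ans = 1
So ans = 1

Answer: 1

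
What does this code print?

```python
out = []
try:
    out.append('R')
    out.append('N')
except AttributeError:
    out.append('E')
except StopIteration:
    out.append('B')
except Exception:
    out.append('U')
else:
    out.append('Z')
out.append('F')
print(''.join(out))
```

Execution trace: 'R' (try body) → 'N' (try body, no exception) → 'Z' (else) → 'F' (after the try/except). Output: RNZF

Answer: RNZF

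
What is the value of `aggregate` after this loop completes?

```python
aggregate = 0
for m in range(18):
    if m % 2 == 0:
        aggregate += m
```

Sum of even numbers 0 to 17
`aggregate` takes the values: 0 → 2 → 6 → 12 → 20 → 30 → 42 → 56 → 72

Answer: 72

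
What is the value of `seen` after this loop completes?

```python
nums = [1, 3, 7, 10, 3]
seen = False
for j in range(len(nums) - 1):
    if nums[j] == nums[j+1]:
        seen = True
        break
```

Check consecutive duplicates in [1, 3, 7, 10, 3]
`seen` takes the values: False

Answer: False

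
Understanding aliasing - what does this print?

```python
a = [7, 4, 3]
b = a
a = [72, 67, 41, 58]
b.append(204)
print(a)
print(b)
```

Key concept: rebinding vs mutation: a is rebound to a new list, b still points at the original.
Step by step:
`a = [7, 4, 3]` → a = [7, 4, 3]
`b = a` → b = [7, 4, 3] (same object as a)
`a = [72, 67, 41, 58]` → a = [72, 67, 41, 58]
`b.append(204)` → b = [7, 4, 3, 204]
`print(a)` → prints [72, 67, 41, 58]
`print(b)` → prints [7, 4, 3, 204]

Answer:
[72, 67, 41, 58]
[7, 4, 3, 204]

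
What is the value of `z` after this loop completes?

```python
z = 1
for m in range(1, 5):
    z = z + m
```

Start at 1, add 1 through 4
`z` takes the values: 1 → 2 → 4 → 7 → 11

Answer: 11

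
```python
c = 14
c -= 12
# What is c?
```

Trace:
`c = 14` → c = 14
`c -= 12` → c = 2
So c = 2

Answer: 2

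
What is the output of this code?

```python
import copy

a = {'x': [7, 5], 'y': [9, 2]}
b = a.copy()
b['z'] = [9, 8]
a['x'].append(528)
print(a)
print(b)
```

Key concept: shallow copy of dict with mutable values.
Step by step:
`a = {'x': [7, 5], 'y': [9, 2]}` → a = {'x': [7, 5], 'y': [9, 2]}
`b = a.copy()` → b = {'x': [7, 5], 'y': [9, 2]}
`b['z'] = [9, 8]` → b = {'x': [7, 5], 'y': [9, 2], 'z': [9, 8]}
`a['x'].append(528)` → a = {'x': [7, 5, 528], 'y': [9, 2]}; b = {'x': [7, 5, 528], 'y': [9, 2], 'z': [9, 8]}
`print(a)` → prints {'x': [7, 5, 528], 'y': [9, 2]}
`print(b)` → prints {'x': [7, 5, 528], 'y': [9, 2], 'z': [9, 8]}

Answer:
{'x': [7, 5, 528], 'y': [9, 2]}
{'x': [7, 5, 528], 'y': [9, 2], 'z': [9, 8]}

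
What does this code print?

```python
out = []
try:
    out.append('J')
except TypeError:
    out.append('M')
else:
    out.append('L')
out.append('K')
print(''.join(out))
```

Execution trace: 'J' (try body, no exception) → 'L' (else) → 'K' (after the try/except). Output: JLK

Answer: JLK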